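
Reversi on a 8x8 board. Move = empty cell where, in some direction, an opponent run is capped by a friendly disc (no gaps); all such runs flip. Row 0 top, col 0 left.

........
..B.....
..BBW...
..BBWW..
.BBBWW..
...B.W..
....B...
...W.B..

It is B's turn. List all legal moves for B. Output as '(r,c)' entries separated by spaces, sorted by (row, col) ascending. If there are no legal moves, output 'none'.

(1,3): no bracket -> illegal
(1,4): no bracket -> illegal
(1,5): flips 1 -> legal
(2,5): flips 2 -> legal
(2,6): flips 2 -> legal
(3,6): flips 2 -> legal
(4,6): flips 3 -> legal
(5,4): no bracket -> illegal
(5,6): flips 2 -> legal
(6,2): no bracket -> illegal
(6,3): no bracket -> illegal
(6,5): no bracket -> illegal
(6,6): flips 2 -> legal
(7,2): no bracket -> illegal
(7,4): no bracket -> illegal

Answer: (1,5) (2,5) (2,6) (3,6) (4,6) (5,6) (6,6)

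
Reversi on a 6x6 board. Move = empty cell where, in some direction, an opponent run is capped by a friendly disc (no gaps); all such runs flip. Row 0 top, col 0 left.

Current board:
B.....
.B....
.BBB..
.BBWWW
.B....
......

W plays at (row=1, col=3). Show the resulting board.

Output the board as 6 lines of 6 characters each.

Answer: B.....
.B.W..
.BBW..
.BBWWW
.B....
......

Derivation:
Place W at (1,3); scan 8 dirs for brackets.
Dir NW: first cell '.' (not opp) -> no flip
Dir N: first cell '.' (not opp) -> no flip
Dir NE: first cell '.' (not opp) -> no flip
Dir W: first cell '.' (not opp) -> no flip
Dir E: first cell '.' (not opp) -> no flip
Dir SW: opp run (2,2) (3,1), next='.' -> no flip
Dir S: opp run (2,3) capped by W -> flip
Dir SE: first cell '.' (not opp) -> no flip
All flips: (2,3)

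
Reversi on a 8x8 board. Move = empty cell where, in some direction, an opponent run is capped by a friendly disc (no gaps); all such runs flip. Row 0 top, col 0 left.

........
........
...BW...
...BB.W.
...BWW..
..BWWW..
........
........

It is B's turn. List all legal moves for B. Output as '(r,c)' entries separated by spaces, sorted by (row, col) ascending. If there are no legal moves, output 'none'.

(1,3): no bracket -> illegal
(1,4): flips 1 -> legal
(1,5): flips 1 -> legal
(2,5): flips 1 -> legal
(2,6): no bracket -> illegal
(2,7): no bracket -> illegal
(3,5): no bracket -> illegal
(3,7): no bracket -> illegal
(4,2): no bracket -> illegal
(4,6): flips 2 -> legal
(4,7): no bracket -> illegal
(5,6): flips 4 -> legal
(6,2): no bracket -> illegal
(6,3): flips 1 -> legal
(6,4): flips 2 -> legal
(6,5): flips 1 -> legal
(6,6): flips 2 -> legal

Answer: (1,4) (1,5) (2,5) (4,6) (5,6) (6,3) (6,4) (6,5) (6,6)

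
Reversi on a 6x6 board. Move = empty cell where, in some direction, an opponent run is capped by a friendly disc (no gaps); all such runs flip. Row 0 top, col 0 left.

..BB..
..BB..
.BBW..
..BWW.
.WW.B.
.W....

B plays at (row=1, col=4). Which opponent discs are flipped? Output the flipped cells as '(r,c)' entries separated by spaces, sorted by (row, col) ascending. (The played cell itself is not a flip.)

Dir NW: first cell 'B' (not opp) -> no flip
Dir N: first cell '.' (not opp) -> no flip
Dir NE: first cell '.' (not opp) -> no flip
Dir W: first cell 'B' (not opp) -> no flip
Dir E: first cell '.' (not opp) -> no flip
Dir SW: opp run (2,3) capped by B -> flip
Dir S: first cell '.' (not opp) -> no flip
Dir SE: first cell '.' (not opp) -> no flip

Answer: (2,3)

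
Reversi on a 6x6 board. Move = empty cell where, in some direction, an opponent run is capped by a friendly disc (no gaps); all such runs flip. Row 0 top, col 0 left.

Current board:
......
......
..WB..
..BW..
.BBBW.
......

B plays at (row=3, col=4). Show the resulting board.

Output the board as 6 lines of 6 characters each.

Place B at (3,4); scan 8 dirs for brackets.
Dir NW: first cell 'B' (not opp) -> no flip
Dir N: first cell '.' (not opp) -> no flip
Dir NE: first cell '.' (not opp) -> no flip
Dir W: opp run (3,3) capped by B -> flip
Dir E: first cell '.' (not opp) -> no flip
Dir SW: first cell 'B' (not opp) -> no flip
Dir S: opp run (4,4), next='.' -> no flip
Dir SE: first cell '.' (not opp) -> no flip
All flips: (3,3)

Answer: ......
......
..WB..
..BBB.
.BBBW.
......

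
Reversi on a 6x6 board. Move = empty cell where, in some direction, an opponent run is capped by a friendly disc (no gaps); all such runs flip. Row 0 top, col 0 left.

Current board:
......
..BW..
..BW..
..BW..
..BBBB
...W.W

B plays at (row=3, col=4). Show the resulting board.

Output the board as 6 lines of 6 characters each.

Place B at (3,4); scan 8 dirs for brackets.
Dir NW: opp run (2,3) capped by B -> flip
Dir N: first cell '.' (not opp) -> no flip
Dir NE: first cell '.' (not opp) -> no flip
Dir W: opp run (3,3) capped by B -> flip
Dir E: first cell '.' (not opp) -> no flip
Dir SW: first cell 'B' (not opp) -> no flip
Dir S: first cell 'B' (not opp) -> no flip
Dir SE: first cell 'B' (not opp) -> no flip
All flips: (2,3) (3,3)

Answer: ......
..BW..
..BB..
..BBB.
..BBBB
...W.W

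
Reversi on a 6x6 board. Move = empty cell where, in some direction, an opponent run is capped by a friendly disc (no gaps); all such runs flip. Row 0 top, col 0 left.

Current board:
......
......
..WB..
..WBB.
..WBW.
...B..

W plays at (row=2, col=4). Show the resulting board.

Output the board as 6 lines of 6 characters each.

Answer: ......
......
..WWW.
..WWW.
..WBW.
...B..

Derivation:
Place W at (2,4); scan 8 dirs for brackets.
Dir NW: first cell '.' (not opp) -> no flip
Dir N: first cell '.' (not opp) -> no flip
Dir NE: first cell '.' (not opp) -> no flip
Dir W: opp run (2,3) capped by W -> flip
Dir E: first cell '.' (not opp) -> no flip
Dir SW: opp run (3,3) capped by W -> flip
Dir S: opp run (3,4) capped by W -> flip
Dir SE: first cell '.' (not opp) -> no flip
All flips: (2,3) (3,3) (3,4)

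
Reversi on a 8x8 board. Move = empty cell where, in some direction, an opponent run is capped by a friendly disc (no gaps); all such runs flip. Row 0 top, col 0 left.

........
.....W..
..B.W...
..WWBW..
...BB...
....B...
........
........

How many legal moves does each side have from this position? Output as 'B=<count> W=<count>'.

-- B to move --
(0,4): no bracket -> illegal
(0,5): no bracket -> illegal
(0,6): no bracket -> illegal
(1,3): no bracket -> illegal
(1,4): flips 1 -> legal
(1,6): no bracket -> illegal
(2,1): flips 1 -> legal
(2,3): flips 1 -> legal
(2,5): no bracket -> illegal
(2,6): flips 1 -> legal
(3,1): flips 2 -> legal
(3,6): flips 1 -> legal
(4,1): no bracket -> illegal
(4,2): flips 1 -> legal
(4,5): no bracket -> illegal
(4,6): no bracket -> illegal
B mobility = 7
-- W to move --
(1,1): flips 1 -> legal
(1,2): flips 1 -> legal
(1,3): no bracket -> illegal
(2,1): no bracket -> illegal
(2,3): no bracket -> illegal
(2,5): no bracket -> illegal
(3,1): no bracket -> illegal
(4,2): no bracket -> illegal
(4,5): no bracket -> illegal
(5,2): no bracket -> illegal
(5,3): flips 2 -> legal
(5,5): flips 1 -> legal
(6,3): no bracket -> illegal
(6,4): flips 3 -> legal
(6,5): flips 2 -> legal
W mobility = 6

Answer: B=7 W=6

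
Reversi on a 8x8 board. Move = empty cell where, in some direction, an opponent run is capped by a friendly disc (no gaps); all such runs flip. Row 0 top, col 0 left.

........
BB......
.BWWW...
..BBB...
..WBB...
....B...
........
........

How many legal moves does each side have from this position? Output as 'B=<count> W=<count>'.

-- B to move --
(1,2): flips 2 -> legal
(1,3): flips 1 -> legal
(1,4): flips 2 -> legal
(1,5): flips 1 -> legal
(2,5): flips 3 -> legal
(3,1): no bracket -> illegal
(3,5): no bracket -> illegal
(4,1): flips 1 -> legal
(5,1): flips 1 -> legal
(5,2): flips 1 -> legal
(5,3): no bracket -> illegal
B mobility = 8
-- W to move --
(0,0): flips 1 -> legal
(0,1): no bracket -> illegal
(0,2): no bracket -> illegal
(1,2): no bracket -> illegal
(2,0): flips 1 -> legal
(2,5): no bracket -> illegal
(3,0): no bracket -> illegal
(3,1): no bracket -> illegal
(3,5): no bracket -> illegal
(4,1): flips 1 -> legal
(4,5): flips 3 -> legal
(5,2): no bracket -> illegal
(5,3): flips 2 -> legal
(5,5): flips 2 -> legal
(6,3): no bracket -> illegal
(6,4): flips 3 -> legal
(6,5): no bracket -> illegal
W mobility = 7

Answer: B=8 W=7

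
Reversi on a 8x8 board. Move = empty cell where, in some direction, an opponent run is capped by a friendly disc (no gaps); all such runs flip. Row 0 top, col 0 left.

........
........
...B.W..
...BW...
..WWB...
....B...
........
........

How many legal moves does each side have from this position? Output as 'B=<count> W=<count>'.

Answer: B=7 W=7

Derivation:
-- B to move --
(1,4): no bracket -> illegal
(1,5): no bracket -> illegal
(1,6): no bracket -> illegal
(2,4): flips 1 -> legal
(2,6): no bracket -> illegal
(3,1): no bracket -> illegal
(3,2): flips 1 -> legal
(3,5): flips 1 -> legal
(3,6): no bracket -> illegal
(4,1): flips 2 -> legal
(4,5): flips 1 -> legal
(5,1): flips 1 -> legal
(5,2): no bracket -> illegal
(5,3): flips 1 -> legal
B mobility = 7
-- W to move --
(1,2): flips 1 -> legal
(1,3): flips 2 -> legal
(1,4): no bracket -> illegal
(2,2): no bracket -> illegal
(2,4): flips 1 -> legal
(3,2): flips 1 -> legal
(3,5): no bracket -> illegal
(4,5): flips 1 -> legal
(5,3): no bracket -> illegal
(5,5): no bracket -> illegal
(6,3): no bracket -> illegal
(6,4): flips 2 -> legal
(6,5): flips 1 -> legal
W mobility = 7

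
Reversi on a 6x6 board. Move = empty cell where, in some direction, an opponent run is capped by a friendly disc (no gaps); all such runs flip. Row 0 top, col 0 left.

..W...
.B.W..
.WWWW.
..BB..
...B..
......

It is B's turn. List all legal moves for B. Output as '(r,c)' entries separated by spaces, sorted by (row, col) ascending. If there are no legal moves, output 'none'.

Answer: (0,3) (1,0) (1,2) (1,4) (1,5) (3,1)

Derivation:
(0,1): no bracket -> illegal
(0,3): flips 2 -> legal
(0,4): no bracket -> illegal
(1,0): flips 1 -> legal
(1,2): flips 1 -> legal
(1,4): flips 1 -> legal
(1,5): flips 1 -> legal
(2,0): no bracket -> illegal
(2,5): no bracket -> illegal
(3,0): no bracket -> illegal
(3,1): flips 1 -> legal
(3,4): no bracket -> illegal
(3,5): no bracket -> illegal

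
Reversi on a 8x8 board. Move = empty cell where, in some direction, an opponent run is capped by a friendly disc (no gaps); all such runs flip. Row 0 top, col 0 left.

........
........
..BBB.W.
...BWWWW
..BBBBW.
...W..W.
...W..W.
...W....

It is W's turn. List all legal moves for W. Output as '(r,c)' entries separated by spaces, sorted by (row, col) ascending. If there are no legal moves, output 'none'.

Answer: (1,2) (1,3) (1,4) (3,1) (3,2) (4,1) (5,2) (5,4) (5,5)

Derivation:
(1,1): no bracket -> illegal
(1,2): flips 1 -> legal
(1,3): flips 4 -> legal
(1,4): flips 1 -> legal
(1,5): no bracket -> illegal
(2,1): no bracket -> illegal
(2,5): no bracket -> illegal
(3,1): flips 1 -> legal
(3,2): flips 1 -> legal
(4,1): flips 4 -> legal
(5,1): no bracket -> illegal
(5,2): flips 1 -> legal
(5,4): flips 2 -> legal
(5,5): flips 1 -> legal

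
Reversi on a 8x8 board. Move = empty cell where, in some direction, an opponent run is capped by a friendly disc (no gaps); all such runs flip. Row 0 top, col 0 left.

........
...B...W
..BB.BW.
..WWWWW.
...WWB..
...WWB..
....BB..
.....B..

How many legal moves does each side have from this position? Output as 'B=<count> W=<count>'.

Answer: B=8 W=12

Derivation:
-- B to move --
(0,6): no bracket -> illegal
(0,7): no bracket -> illegal
(1,5): no bracket -> illegal
(1,6): no bracket -> illegal
(2,1): flips 3 -> legal
(2,4): flips 3 -> legal
(2,7): flips 2 -> legal
(3,1): no bracket -> illegal
(3,7): no bracket -> illegal
(4,1): flips 1 -> legal
(4,2): flips 4 -> legal
(4,6): no bracket -> illegal
(4,7): flips 1 -> legal
(5,2): flips 4 -> legal
(6,2): no bracket -> illegal
(6,3): flips 4 -> legal
B mobility = 8
-- W to move --
(0,2): no bracket -> illegal
(0,3): flips 2 -> legal
(0,4): no bracket -> illegal
(1,1): flips 1 -> legal
(1,2): flips 2 -> legal
(1,4): flips 2 -> legal
(1,5): flips 1 -> legal
(1,6): flips 1 -> legal
(2,1): no bracket -> illegal
(2,4): flips 1 -> legal
(3,1): no bracket -> illegal
(4,6): flips 1 -> legal
(5,6): flips 2 -> legal
(6,3): no bracket -> illegal
(6,6): flips 1 -> legal
(7,3): no bracket -> illegal
(7,4): flips 1 -> legal
(7,6): flips 1 -> legal
W mobility = 12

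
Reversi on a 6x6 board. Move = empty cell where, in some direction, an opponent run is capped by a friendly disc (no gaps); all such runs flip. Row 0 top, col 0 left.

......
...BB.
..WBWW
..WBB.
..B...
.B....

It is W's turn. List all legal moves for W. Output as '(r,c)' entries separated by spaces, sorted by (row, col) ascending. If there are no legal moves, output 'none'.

(0,2): flips 1 -> legal
(0,3): flips 1 -> legal
(0,4): flips 2 -> legal
(0,5): flips 2 -> legal
(1,2): no bracket -> illegal
(1,5): no bracket -> illegal
(3,1): no bracket -> illegal
(3,5): flips 2 -> legal
(4,0): no bracket -> illegal
(4,1): no bracket -> illegal
(4,3): flips 1 -> legal
(4,4): flips 2 -> legal
(4,5): no bracket -> illegal
(5,0): no bracket -> illegal
(5,2): flips 1 -> legal
(5,3): no bracket -> illegal

Answer: (0,2) (0,3) (0,4) (0,5) (3,5) (4,3) (4,4) (5,2)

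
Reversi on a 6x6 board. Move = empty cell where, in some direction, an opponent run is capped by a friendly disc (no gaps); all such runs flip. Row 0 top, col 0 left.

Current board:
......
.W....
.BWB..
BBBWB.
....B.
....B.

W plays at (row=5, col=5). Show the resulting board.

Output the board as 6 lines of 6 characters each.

Answer: ......
.W....
.BWB..
BBBWB.
....W.
....BW

Derivation:
Place W at (5,5); scan 8 dirs for brackets.
Dir NW: opp run (4,4) capped by W -> flip
Dir N: first cell '.' (not opp) -> no flip
Dir NE: edge -> no flip
Dir W: opp run (5,4), next='.' -> no flip
Dir E: edge -> no flip
Dir SW: edge -> no flip
Dir S: edge -> no flip
Dir SE: edge -> no flip
All flips: (4,4)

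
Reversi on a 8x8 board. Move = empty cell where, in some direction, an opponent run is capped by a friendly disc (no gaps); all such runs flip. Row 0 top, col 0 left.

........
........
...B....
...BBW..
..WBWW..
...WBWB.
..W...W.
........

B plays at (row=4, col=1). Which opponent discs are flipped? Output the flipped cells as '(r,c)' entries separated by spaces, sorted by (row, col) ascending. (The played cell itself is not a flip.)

Answer: (4,2)

Derivation:
Dir NW: first cell '.' (not opp) -> no flip
Dir N: first cell '.' (not opp) -> no flip
Dir NE: first cell '.' (not opp) -> no flip
Dir W: first cell '.' (not opp) -> no flip
Dir E: opp run (4,2) capped by B -> flip
Dir SW: first cell '.' (not opp) -> no flip
Dir S: first cell '.' (not opp) -> no flip
Dir SE: first cell '.' (not opp) -> no flip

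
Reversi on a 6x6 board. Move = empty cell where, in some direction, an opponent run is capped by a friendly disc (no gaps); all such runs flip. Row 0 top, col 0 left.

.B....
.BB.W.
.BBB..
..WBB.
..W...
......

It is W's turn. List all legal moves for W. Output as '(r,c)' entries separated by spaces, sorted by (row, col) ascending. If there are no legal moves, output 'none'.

(0,0): no bracket -> illegal
(0,2): flips 2 -> legal
(0,3): no bracket -> illegal
(1,0): flips 1 -> legal
(1,3): no bracket -> illegal
(2,0): no bracket -> illegal
(2,4): flips 1 -> legal
(2,5): no bracket -> illegal
(3,0): no bracket -> illegal
(3,1): no bracket -> illegal
(3,5): flips 2 -> legal
(4,3): no bracket -> illegal
(4,4): no bracket -> illegal
(4,5): no bracket -> illegal

Answer: (0,2) (1,0) (2,4) (3,5)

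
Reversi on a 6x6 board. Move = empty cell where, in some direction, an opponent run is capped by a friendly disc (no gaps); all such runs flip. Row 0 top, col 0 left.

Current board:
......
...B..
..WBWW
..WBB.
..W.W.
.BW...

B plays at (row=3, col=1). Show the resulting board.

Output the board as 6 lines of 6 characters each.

Answer: ......
...B..
..BBWW
.BBBB.
..W.W.
.BW...

Derivation:
Place B at (3,1); scan 8 dirs for brackets.
Dir NW: first cell '.' (not opp) -> no flip
Dir N: first cell '.' (not opp) -> no flip
Dir NE: opp run (2,2) capped by B -> flip
Dir W: first cell '.' (not opp) -> no flip
Dir E: opp run (3,2) capped by B -> flip
Dir SW: first cell '.' (not opp) -> no flip
Dir S: first cell '.' (not opp) -> no flip
Dir SE: opp run (4,2), next='.' -> no flip
All flips: (2,2) (3,2)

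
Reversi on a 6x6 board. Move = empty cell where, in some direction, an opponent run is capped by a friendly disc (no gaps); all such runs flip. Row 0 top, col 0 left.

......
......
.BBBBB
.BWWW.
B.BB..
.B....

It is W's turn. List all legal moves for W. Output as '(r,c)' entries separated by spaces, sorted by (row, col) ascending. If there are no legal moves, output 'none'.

(1,0): flips 1 -> legal
(1,1): flips 1 -> legal
(1,2): flips 2 -> legal
(1,3): flips 1 -> legal
(1,4): flips 2 -> legal
(1,5): flips 1 -> legal
(2,0): no bracket -> illegal
(3,0): flips 1 -> legal
(3,5): no bracket -> illegal
(4,1): no bracket -> illegal
(4,4): no bracket -> illegal
(5,0): no bracket -> illegal
(5,2): flips 2 -> legal
(5,3): flips 1 -> legal
(5,4): flips 1 -> legal

Answer: (1,0) (1,1) (1,2) (1,3) (1,4) (1,5) (3,0) (5,2) (5,3) (5,4)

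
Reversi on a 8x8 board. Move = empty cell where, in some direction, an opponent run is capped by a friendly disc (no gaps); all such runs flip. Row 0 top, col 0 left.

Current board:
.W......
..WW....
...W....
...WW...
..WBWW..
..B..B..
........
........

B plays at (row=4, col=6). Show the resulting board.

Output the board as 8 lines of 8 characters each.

Place B at (4,6); scan 8 dirs for brackets.
Dir NW: first cell '.' (not opp) -> no flip
Dir N: first cell '.' (not opp) -> no flip
Dir NE: first cell '.' (not opp) -> no flip
Dir W: opp run (4,5) (4,4) capped by B -> flip
Dir E: first cell '.' (not opp) -> no flip
Dir SW: first cell 'B' (not opp) -> no flip
Dir S: first cell '.' (not opp) -> no flip
Dir SE: first cell '.' (not opp) -> no flip
All flips: (4,4) (4,5)

Answer: .W......
..WW....
...W....
...WW...
..WBBBB.
..B..B..
........
........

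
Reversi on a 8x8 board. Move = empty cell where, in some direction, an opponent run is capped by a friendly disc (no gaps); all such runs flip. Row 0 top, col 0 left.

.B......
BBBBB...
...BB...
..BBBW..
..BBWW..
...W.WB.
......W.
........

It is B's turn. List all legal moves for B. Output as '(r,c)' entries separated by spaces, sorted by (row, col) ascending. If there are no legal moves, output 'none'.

(2,5): no bracket -> illegal
(2,6): no bracket -> illegal
(3,6): flips 1 -> legal
(4,6): flips 3 -> legal
(5,2): no bracket -> illegal
(5,4): flips 2 -> legal
(5,7): no bracket -> illegal
(6,2): no bracket -> illegal
(6,3): flips 1 -> legal
(6,4): flips 1 -> legal
(6,5): no bracket -> illegal
(6,7): no bracket -> illegal
(7,5): no bracket -> illegal
(7,6): flips 1 -> legal
(7,7): flips 3 -> legal

Answer: (3,6) (4,6) (5,4) (6,3) (6,4) (7,6) (7,7)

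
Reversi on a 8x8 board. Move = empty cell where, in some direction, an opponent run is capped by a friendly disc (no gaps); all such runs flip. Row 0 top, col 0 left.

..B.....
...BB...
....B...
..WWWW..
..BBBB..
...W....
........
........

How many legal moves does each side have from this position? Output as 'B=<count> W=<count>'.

Answer: B=9 W=8

Derivation:
-- B to move --
(2,1): flips 1 -> legal
(2,2): flips 2 -> legal
(2,3): flips 2 -> legal
(2,5): flips 2 -> legal
(2,6): flips 1 -> legal
(3,1): no bracket -> illegal
(3,6): no bracket -> illegal
(4,1): no bracket -> illegal
(4,6): flips 1 -> legal
(5,2): no bracket -> illegal
(5,4): no bracket -> illegal
(6,2): flips 1 -> legal
(6,3): flips 1 -> legal
(6,4): flips 1 -> legal
B mobility = 9
-- W to move --
(0,1): no bracket -> illegal
(0,3): no bracket -> illegal
(0,4): flips 2 -> legal
(0,5): no bracket -> illegal
(1,1): no bracket -> illegal
(1,2): no bracket -> illegal
(1,5): flips 1 -> legal
(2,2): no bracket -> illegal
(2,3): no bracket -> illegal
(2,5): no bracket -> illegal
(3,1): flips 1 -> legal
(3,6): no bracket -> illegal
(4,1): no bracket -> illegal
(4,6): no bracket -> illegal
(5,1): flips 1 -> legal
(5,2): flips 2 -> legal
(5,4): flips 2 -> legal
(5,5): flips 2 -> legal
(5,6): flips 1 -> legal
W mobility = 8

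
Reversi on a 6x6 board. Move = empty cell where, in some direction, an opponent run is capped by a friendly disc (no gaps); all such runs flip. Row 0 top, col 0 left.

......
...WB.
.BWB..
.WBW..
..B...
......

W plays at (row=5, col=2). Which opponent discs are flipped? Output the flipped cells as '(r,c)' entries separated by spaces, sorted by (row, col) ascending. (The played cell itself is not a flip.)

Answer: (3,2) (4,2)

Derivation:
Dir NW: first cell '.' (not opp) -> no flip
Dir N: opp run (4,2) (3,2) capped by W -> flip
Dir NE: first cell '.' (not opp) -> no flip
Dir W: first cell '.' (not opp) -> no flip
Dir E: first cell '.' (not opp) -> no flip
Dir SW: edge -> no flip
Dir S: edge -> no flip
Dir SE: edge -> no flip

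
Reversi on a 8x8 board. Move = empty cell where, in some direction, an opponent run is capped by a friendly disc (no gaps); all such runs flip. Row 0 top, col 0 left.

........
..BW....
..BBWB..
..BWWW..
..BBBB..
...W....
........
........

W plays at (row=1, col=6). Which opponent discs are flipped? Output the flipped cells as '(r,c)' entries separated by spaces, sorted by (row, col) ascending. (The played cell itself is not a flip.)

Answer: (2,5)

Derivation:
Dir NW: first cell '.' (not opp) -> no flip
Dir N: first cell '.' (not opp) -> no flip
Dir NE: first cell '.' (not opp) -> no flip
Dir W: first cell '.' (not opp) -> no flip
Dir E: first cell '.' (not opp) -> no flip
Dir SW: opp run (2,5) capped by W -> flip
Dir S: first cell '.' (not opp) -> no flip
Dir SE: first cell '.' (not opp) -> no flip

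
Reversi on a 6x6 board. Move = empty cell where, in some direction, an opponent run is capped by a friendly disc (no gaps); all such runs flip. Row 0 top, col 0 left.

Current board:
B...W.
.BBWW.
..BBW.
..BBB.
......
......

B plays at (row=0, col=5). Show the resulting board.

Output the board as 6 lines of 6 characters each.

Place B at (0,5); scan 8 dirs for brackets.
Dir NW: edge -> no flip
Dir N: edge -> no flip
Dir NE: edge -> no flip
Dir W: opp run (0,4), next='.' -> no flip
Dir E: edge -> no flip
Dir SW: opp run (1,4) capped by B -> flip
Dir S: first cell '.' (not opp) -> no flip
Dir SE: edge -> no flip
All flips: (1,4)

Answer: B...WB
.BBWB.
..BBW.
..BBB.
......
......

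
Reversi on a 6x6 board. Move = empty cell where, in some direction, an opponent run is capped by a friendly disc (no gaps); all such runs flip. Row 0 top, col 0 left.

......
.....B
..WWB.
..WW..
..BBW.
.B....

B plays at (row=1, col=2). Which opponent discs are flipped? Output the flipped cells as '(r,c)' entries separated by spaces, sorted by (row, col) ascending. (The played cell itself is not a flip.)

Answer: (2,2) (3,2)

Derivation:
Dir NW: first cell '.' (not opp) -> no flip
Dir N: first cell '.' (not opp) -> no flip
Dir NE: first cell '.' (not opp) -> no flip
Dir W: first cell '.' (not opp) -> no flip
Dir E: first cell '.' (not opp) -> no flip
Dir SW: first cell '.' (not opp) -> no flip
Dir S: opp run (2,2) (3,2) capped by B -> flip
Dir SE: opp run (2,3), next='.' -> no flip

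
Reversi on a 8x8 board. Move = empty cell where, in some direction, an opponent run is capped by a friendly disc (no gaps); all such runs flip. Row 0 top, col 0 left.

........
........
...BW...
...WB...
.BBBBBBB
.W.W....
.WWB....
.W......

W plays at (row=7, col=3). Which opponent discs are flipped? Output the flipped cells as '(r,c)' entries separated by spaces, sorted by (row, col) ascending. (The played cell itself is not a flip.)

Dir NW: first cell 'W' (not opp) -> no flip
Dir N: opp run (6,3) capped by W -> flip
Dir NE: first cell '.' (not opp) -> no flip
Dir W: first cell '.' (not opp) -> no flip
Dir E: first cell '.' (not opp) -> no flip
Dir SW: edge -> no flip
Dir S: edge -> no flip
Dir SE: edge -> no flip

Answer: (6,3)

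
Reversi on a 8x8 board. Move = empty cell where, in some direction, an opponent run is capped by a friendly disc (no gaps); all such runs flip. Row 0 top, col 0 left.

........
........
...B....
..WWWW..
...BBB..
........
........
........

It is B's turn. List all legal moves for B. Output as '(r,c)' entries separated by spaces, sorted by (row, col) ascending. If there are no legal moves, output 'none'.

Answer: (2,1) (2,2) (2,4) (2,5) (2,6) (4,1)

Derivation:
(2,1): flips 1 -> legal
(2,2): flips 1 -> legal
(2,4): flips 1 -> legal
(2,5): flips 2 -> legal
(2,6): flips 1 -> legal
(3,1): no bracket -> illegal
(3,6): no bracket -> illegal
(4,1): flips 1 -> legal
(4,2): no bracket -> illegal
(4,6): no bracket -> illegal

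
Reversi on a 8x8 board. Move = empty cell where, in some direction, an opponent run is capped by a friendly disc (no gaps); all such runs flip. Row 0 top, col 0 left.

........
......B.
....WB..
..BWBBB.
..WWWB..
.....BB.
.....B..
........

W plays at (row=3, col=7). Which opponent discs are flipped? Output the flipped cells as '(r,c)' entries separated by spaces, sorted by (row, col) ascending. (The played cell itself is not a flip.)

Dir NW: first cell '.' (not opp) -> no flip
Dir N: first cell '.' (not opp) -> no flip
Dir NE: edge -> no flip
Dir W: opp run (3,6) (3,5) (3,4) capped by W -> flip
Dir E: edge -> no flip
Dir SW: first cell '.' (not opp) -> no flip
Dir S: first cell '.' (not opp) -> no flip
Dir SE: edge -> no flip

Answer: (3,4) (3,5) (3,6)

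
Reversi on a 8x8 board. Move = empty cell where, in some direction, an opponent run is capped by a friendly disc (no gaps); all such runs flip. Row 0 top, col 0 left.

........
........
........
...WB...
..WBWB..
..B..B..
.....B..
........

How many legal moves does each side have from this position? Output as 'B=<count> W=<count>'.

Answer: B=5 W=6

Derivation:
-- B to move --
(2,2): flips 2 -> legal
(2,3): flips 1 -> legal
(2,4): no bracket -> illegal
(3,1): no bracket -> illegal
(3,2): flips 2 -> legal
(3,5): no bracket -> illegal
(4,1): flips 1 -> legal
(5,1): no bracket -> illegal
(5,3): no bracket -> illegal
(5,4): flips 1 -> legal
B mobility = 5
-- W to move --
(2,3): no bracket -> illegal
(2,4): flips 1 -> legal
(2,5): no bracket -> illegal
(3,2): no bracket -> illegal
(3,5): flips 1 -> legal
(3,6): no bracket -> illegal
(4,1): no bracket -> illegal
(4,6): flips 1 -> legal
(5,1): no bracket -> illegal
(5,3): flips 1 -> legal
(5,4): no bracket -> illegal
(5,6): no bracket -> illegal
(6,1): no bracket -> illegal
(6,2): flips 1 -> legal
(6,3): no bracket -> illegal
(6,4): no bracket -> illegal
(6,6): flips 1 -> legal
(7,4): no bracket -> illegal
(7,5): no bracket -> illegal
(7,6): no bracket -> illegal
W mobility = 6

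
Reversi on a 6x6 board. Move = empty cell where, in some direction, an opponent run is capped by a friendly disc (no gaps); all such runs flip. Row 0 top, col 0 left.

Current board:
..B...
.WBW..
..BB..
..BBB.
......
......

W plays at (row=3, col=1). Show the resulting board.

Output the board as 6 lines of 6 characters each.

Answer: ..B...
.WBW..
..WB..
.WBBB.
......
......

Derivation:
Place W at (3,1); scan 8 dirs for brackets.
Dir NW: first cell '.' (not opp) -> no flip
Dir N: first cell '.' (not opp) -> no flip
Dir NE: opp run (2,2) capped by W -> flip
Dir W: first cell '.' (not opp) -> no flip
Dir E: opp run (3,2) (3,3) (3,4), next='.' -> no flip
Dir SW: first cell '.' (not opp) -> no flip
Dir S: first cell '.' (not opp) -> no flip
Dir SE: first cell '.' (not opp) -> no flip
All flips: (2,2)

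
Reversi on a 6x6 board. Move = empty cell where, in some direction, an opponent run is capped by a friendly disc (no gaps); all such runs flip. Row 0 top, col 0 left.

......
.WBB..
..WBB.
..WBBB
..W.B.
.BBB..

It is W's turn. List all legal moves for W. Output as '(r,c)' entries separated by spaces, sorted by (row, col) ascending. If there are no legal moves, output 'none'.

(0,1): no bracket -> illegal
(0,2): flips 1 -> legal
(0,3): no bracket -> illegal
(0,4): flips 1 -> legal
(1,4): flips 3 -> legal
(1,5): flips 2 -> legal
(2,1): no bracket -> illegal
(2,5): flips 2 -> legal
(4,0): no bracket -> illegal
(4,1): no bracket -> illegal
(4,3): no bracket -> illegal
(4,5): no bracket -> illegal
(5,0): no bracket -> illegal
(5,4): no bracket -> illegal
(5,5): flips 2 -> legal

Answer: (0,2) (0,4) (1,4) (1,5) (2,5) (5,5)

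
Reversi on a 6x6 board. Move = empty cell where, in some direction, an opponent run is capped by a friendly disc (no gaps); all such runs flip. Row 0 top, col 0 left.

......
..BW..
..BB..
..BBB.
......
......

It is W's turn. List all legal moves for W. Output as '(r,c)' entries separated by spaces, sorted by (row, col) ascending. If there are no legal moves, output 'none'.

(0,1): no bracket -> illegal
(0,2): no bracket -> illegal
(0,3): no bracket -> illegal
(1,1): flips 1 -> legal
(1,4): no bracket -> illegal
(2,1): no bracket -> illegal
(2,4): no bracket -> illegal
(2,5): no bracket -> illegal
(3,1): flips 1 -> legal
(3,5): no bracket -> illegal
(4,1): no bracket -> illegal
(4,2): no bracket -> illegal
(4,3): flips 2 -> legal
(4,4): no bracket -> illegal
(4,5): no bracket -> illegal

Answer: (1,1) (3,1) (4,3)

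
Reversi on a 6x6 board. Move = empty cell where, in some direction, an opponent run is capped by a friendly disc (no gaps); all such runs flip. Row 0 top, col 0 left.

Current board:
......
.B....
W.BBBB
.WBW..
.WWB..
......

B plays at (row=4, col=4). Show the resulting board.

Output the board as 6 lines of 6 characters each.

Answer: ......
.B....
W.BBBB
.WBB..
.WWBB.
......

Derivation:
Place B at (4,4); scan 8 dirs for brackets.
Dir NW: opp run (3,3) capped by B -> flip
Dir N: first cell '.' (not opp) -> no flip
Dir NE: first cell '.' (not opp) -> no flip
Dir W: first cell 'B' (not opp) -> no flip
Dir E: first cell '.' (not opp) -> no flip
Dir SW: first cell '.' (not opp) -> no flip
Dir S: first cell '.' (not opp) -> no flip
Dir SE: first cell '.' (not opp) -> no flip
All flips: (3,3)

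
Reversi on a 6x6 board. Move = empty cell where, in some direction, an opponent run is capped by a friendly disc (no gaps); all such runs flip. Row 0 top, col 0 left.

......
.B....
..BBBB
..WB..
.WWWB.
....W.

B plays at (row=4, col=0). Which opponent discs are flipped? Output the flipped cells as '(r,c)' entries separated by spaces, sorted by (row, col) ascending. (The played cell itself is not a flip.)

Answer: (4,1) (4,2) (4,3)

Derivation:
Dir NW: edge -> no flip
Dir N: first cell '.' (not opp) -> no flip
Dir NE: first cell '.' (not opp) -> no flip
Dir W: edge -> no flip
Dir E: opp run (4,1) (4,2) (4,3) capped by B -> flip
Dir SW: edge -> no flip
Dir S: first cell '.' (not opp) -> no flip
Dir SE: first cell '.' (not opp) -> no flip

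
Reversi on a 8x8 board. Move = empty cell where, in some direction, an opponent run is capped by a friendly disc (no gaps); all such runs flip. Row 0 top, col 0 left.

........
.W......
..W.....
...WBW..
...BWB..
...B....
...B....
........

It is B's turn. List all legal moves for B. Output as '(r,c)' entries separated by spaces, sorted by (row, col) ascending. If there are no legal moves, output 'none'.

Answer: (2,3) (2,5) (2,6) (3,2) (3,6) (5,4)

Derivation:
(0,0): no bracket -> illegal
(0,1): no bracket -> illegal
(0,2): no bracket -> illegal
(1,0): no bracket -> illegal
(1,2): no bracket -> illegal
(1,3): no bracket -> illegal
(2,0): no bracket -> illegal
(2,1): no bracket -> illegal
(2,3): flips 1 -> legal
(2,4): no bracket -> illegal
(2,5): flips 1 -> legal
(2,6): flips 2 -> legal
(3,1): no bracket -> illegal
(3,2): flips 1 -> legal
(3,6): flips 1 -> legal
(4,2): no bracket -> illegal
(4,6): no bracket -> illegal
(5,4): flips 1 -> legal
(5,5): no bracket -> illegal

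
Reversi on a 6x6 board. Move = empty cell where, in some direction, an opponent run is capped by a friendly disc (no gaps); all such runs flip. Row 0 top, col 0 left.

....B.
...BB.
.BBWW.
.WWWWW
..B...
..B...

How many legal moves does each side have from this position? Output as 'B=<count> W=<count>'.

Answer: B=7 W=9

Derivation:
-- B to move --
(1,2): no bracket -> illegal
(1,5): flips 2 -> legal
(2,0): flips 1 -> legal
(2,5): flips 2 -> legal
(3,0): no bracket -> illegal
(4,0): flips 1 -> legal
(4,1): flips 3 -> legal
(4,3): flips 3 -> legal
(4,4): flips 3 -> legal
(4,5): no bracket -> illegal
B mobility = 7
-- W to move --
(0,2): flips 1 -> legal
(0,3): flips 1 -> legal
(0,5): flips 1 -> legal
(1,0): flips 1 -> legal
(1,1): flips 2 -> legal
(1,2): flips 1 -> legal
(1,5): no bracket -> illegal
(2,0): flips 2 -> legal
(2,5): no bracket -> illegal
(3,0): no bracket -> illegal
(4,1): no bracket -> illegal
(4,3): no bracket -> illegal
(5,1): flips 1 -> legal
(5,3): flips 1 -> legal
W mobility = 9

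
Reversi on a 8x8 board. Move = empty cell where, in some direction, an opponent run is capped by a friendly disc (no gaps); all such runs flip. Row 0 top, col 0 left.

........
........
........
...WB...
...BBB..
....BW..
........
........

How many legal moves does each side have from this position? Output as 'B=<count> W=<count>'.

-- B to move --
(2,2): flips 1 -> legal
(2,3): flips 1 -> legal
(2,4): no bracket -> illegal
(3,2): flips 1 -> legal
(4,2): no bracket -> illegal
(4,6): no bracket -> illegal
(5,6): flips 1 -> legal
(6,4): no bracket -> illegal
(6,5): flips 1 -> legal
(6,6): flips 1 -> legal
B mobility = 6
-- W to move --
(2,3): no bracket -> illegal
(2,4): no bracket -> illegal
(2,5): no bracket -> illegal
(3,2): no bracket -> illegal
(3,5): flips 2 -> legal
(3,6): no bracket -> illegal
(4,2): no bracket -> illegal
(4,6): no bracket -> illegal
(5,2): no bracket -> illegal
(5,3): flips 2 -> legal
(5,6): no bracket -> illegal
(6,3): no bracket -> illegal
(6,4): no bracket -> illegal
(6,5): no bracket -> illegal
W mobility = 2

Answer: B=6 W=2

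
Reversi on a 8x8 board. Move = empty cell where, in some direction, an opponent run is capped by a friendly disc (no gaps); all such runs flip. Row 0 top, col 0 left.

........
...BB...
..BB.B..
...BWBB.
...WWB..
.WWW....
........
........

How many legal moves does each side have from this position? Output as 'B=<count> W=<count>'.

-- B to move --
(2,4): no bracket -> illegal
(3,2): no bracket -> illegal
(4,0): no bracket -> illegal
(4,1): no bracket -> illegal
(4,2): flips 2 -> legal
(5,0): no bracket -> illegal
(5,4): no bracket -> illegal
(5,5): flips 1 -> legal
(6,0): no bracket -> illegal
(6,1): flips 3 -> legal
(6,2): flips 2 -> legal
(6,3): flips 2 -> legal
(6,4): no bracket -> illegal
B mobility = 5
-- W to move --
(0,2): no bracket -> illegal
(0,3): flips 3 -> legal
(0,4): no bracket -> illegal
(0,5): no bracket -> illegal
(1,1): flips 2 -> legal
(1,2): flips 1 -> legal
(1,5): no bracket -> illegal
(1,6): flips 1 -> legal
(2,1): no bracket -> illegal
(2,4): no bracket -> illegal
(2,6): flips 1 -> legal
(2,7): no bracket -> illegal
(3,1): no bracket -> illegal
(3,2): flips 1 -> legal
(3,7): flips 2 -> legal
(4,2): no bracket -> illegal
(4,6): flips 1 -> legal
(4,7): no bracket -> illegal
(5,4): no bracket -> illegal
(5,5): no bracket -> illegal
(5,6): flips 1 -> legal
W mobility = 9

Answer: B=5 W=9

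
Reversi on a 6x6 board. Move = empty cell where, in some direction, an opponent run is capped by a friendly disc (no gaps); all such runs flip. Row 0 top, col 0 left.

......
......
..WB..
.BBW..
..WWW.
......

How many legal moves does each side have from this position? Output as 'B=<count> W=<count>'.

Answer: B=7 W=6

Derivation:
-- B to move --
(1,1): no bracket -> illegal
(1,2): flips 1 -> legal
(1,3): flips 1 -> legal
(2,1): flips 1 -> legal
(2,4): no bracket -> illegal
(3,4): flips 1 -> legal
(3,5): no bracket -> illegal
(4,1): no bracket -> illegal
(4,5): no bracket -> illegal
(5,1): no bracket -> illegal
(5,2): flips 1 -> legal
(5,3): flips 3 -> legal
(5,4): flips 1 -> legal
(5,5): no bracket -> illegal
B mobility = 7
-- W to move --
(1,2): no bracket -> illegal
(1,3): flips 1 -> legal
(1,4): no bracket -> illegal
(2,0): flips 1 -> legal
(2,1): flips 1 -> legal
(2,4): flips 1 -> legal
(3,0): flips 2 -> legal
(3,4): no bracket -> illegal
(4,0): flips 1 -> legal
(4,1): no bracket -> illegal
W mobility = 6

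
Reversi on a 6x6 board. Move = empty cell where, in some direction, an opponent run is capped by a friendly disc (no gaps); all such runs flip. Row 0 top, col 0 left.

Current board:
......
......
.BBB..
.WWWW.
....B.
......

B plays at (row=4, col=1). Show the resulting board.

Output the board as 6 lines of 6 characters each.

Place B at (4,1); scan 8 dirs for brackets.
Dir NW: first cell '.' (not opp) -> no flip
Dir N: opp run (3,1) capped by B -> flip
Dir NE: opp run (3,2) capped by B -> flip
Dir W: first cell '.' (not opp) -> no flip
Dir E: first cell '.' (not opp) -> no flip
Dir SW: first cell '.' (not opp) -> no flip
Dir S: first cell '.' (not opp) -> no flip
Dir SE: first cell '.' (not opp) -> no flip
All flips: (3,1) (3,2)

Answer: ......
......
.BBB..
.BBWW.
.B..B.
......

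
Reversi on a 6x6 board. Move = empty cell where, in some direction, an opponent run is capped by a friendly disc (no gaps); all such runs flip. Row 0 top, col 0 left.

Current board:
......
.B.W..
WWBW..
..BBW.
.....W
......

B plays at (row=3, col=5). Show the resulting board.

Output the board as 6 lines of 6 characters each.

Answer: ......
.B.W..
WWBW..
..BBBB
.....W
......

Derivation:
Place B at (3,5); scan 8 dirs for brackets.
Dir NW: first cell '.' (not opp) -> no flip
Dir N: first cell '.' (not opp) -> no flip
Dir NE: edge -> no flip
Dir W: opp run (3,4) capped by B -> flip
Dir E: edge -> no flip
Dir SW: first cell '.' (not opp) -> no flip
Dir S: opp run (4,5), next='.' -> no flip
Dir SE: edge -> no flip
All flips: (3,4)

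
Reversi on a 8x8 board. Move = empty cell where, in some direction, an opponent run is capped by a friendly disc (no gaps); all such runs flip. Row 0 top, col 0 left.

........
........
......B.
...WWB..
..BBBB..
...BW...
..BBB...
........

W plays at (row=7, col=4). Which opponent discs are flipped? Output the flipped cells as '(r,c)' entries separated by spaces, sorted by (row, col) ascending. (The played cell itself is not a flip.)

Answer: (6,4)

Derivation:
Dir NW: opp run (6,3), next='.' -> no flip
Dir N: opp run (6,4) capped by W -> flip
Dir NE: first cell '.' (not opp) -> no flip
Dir W: first cell '.' (not opp) -> no flip
Dir E: first cell '.' (not opp) -> no flip
Dir SW: edge -> no flip
Dir S: edge -> no flip
Dir SE: edge -> no flip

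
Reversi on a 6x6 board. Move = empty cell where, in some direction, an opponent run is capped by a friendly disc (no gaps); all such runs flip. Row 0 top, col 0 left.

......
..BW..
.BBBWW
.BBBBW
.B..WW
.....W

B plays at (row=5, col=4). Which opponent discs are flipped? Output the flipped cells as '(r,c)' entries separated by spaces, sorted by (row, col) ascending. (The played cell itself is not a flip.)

Dir NW: first cell '.' (not opp) -> no flip
Dir N: opp run (4,4) capped by B -> flip
Dir NE: opp run (4,5), next=edge -> no flip
Dir W: first cell '.' (not opp) -> no flip
Dir E: opp run (5,5), next=edge -> no flip
Dir SW: edge -> no flip
Dir S: edge -> no flip
Dir SE: edge -> no flip

Answer: (4,4)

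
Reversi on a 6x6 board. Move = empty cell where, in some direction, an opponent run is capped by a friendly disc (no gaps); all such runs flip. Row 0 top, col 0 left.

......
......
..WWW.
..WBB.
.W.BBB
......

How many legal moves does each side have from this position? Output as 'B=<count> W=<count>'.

Answer: B=7 W=5

Derivation:
-- B to move --
(1,1): flips 1 -> legal
(1,2): flips 1 -> legal
(1,3): flips 1 -> legal
(1,4): flips 1 -> legal
(1,5): flips 1 -> legal
(2,1): flips 1 -> legal
(2,5): no bracket -> illegal
(3,0): no bracket -> illegal
(3,1): flips 1 -> legal
(3,5): no bracket -> illegal
(4,0): no bracket -> illegal
(4,2): no bracket -> illegal
(5,0): no bracket -> illegal
(5,1): no bracket -> illegal
(5,2): no bracket -> illegal
B mobility = 7
-- W to move --
(2,5): no bracket -> illegal
(3,5): flips 2 -> legal
(4,2): flips 1 -> legal
(5,2): no bracket -> illegal
(5,3): flips 2 -> legal
(5,4): flips 3 -> legal
(5,5): flips 2 -> legal
W mobility = 5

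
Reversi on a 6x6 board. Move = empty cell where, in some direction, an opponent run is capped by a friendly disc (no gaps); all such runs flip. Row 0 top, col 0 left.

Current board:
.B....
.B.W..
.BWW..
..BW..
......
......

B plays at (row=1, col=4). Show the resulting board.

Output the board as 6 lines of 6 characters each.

Answer: .B....
.B.WB.
.BWB..
..BW..
......
......

Derivation:
Place B at (1,4); scan 8 dirs for brackets.
Dir NW: first cell '.' (not opp) -> no flip
Dir N: first cell '.' (not opp) -> no flip
Dir NE: first cell '.' (not opp) -> no flip
Dir W: opp run (1,3), next='.' -> no flip
Dir E: first cell '.' (not opp) -> no flip
Dir SW: opp run (2,3) capped by B -> flip
Dir S: first cell '.' (not opp) -> no flip
Dir SE: first cell '.' (not opp) -> no flip
All flips: (2,3)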